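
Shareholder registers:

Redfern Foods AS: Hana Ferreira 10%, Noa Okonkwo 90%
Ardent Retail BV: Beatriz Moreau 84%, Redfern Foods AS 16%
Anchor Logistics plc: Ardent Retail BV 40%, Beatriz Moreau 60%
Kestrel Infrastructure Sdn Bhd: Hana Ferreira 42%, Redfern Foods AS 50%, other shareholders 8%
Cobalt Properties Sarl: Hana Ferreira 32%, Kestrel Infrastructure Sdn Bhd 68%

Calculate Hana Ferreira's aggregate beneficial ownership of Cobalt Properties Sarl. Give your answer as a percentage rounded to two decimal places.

Hana reaches Cobalt along 3 paths.
Direct stake: 32% = 32%.
Via Kestrel: 42% × 68% = 28.56%.
Via Redfern → Kestrel: 10% × 50% × 68% = 3.4%.
Total: 32% + 28.56% + 3.4% = 63.96%.

63.96%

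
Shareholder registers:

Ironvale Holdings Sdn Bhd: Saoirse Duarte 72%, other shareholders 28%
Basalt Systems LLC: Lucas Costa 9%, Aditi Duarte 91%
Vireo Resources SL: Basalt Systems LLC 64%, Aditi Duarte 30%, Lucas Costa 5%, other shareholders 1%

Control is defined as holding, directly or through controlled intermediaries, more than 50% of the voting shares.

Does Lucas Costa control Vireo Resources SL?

Lucas's largest direct stake is 9% in Basalt, which does not meet the threshold, so Lucas controls no company.
In Vireo, Lucas's side holds only 5%, not > 50%.
So Lucas does not control Vireo.

No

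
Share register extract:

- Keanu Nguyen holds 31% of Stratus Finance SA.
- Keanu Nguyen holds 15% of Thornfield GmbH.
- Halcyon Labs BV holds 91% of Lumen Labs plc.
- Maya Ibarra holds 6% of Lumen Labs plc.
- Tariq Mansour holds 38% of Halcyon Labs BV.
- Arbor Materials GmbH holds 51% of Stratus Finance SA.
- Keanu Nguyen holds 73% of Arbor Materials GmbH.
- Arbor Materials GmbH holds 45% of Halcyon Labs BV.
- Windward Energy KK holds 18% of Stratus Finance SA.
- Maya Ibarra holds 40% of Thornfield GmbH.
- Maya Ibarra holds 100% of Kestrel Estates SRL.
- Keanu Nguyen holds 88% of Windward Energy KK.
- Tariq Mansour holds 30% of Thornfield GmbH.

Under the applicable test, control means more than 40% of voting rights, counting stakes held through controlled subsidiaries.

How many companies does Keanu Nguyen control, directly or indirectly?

5

Keanu holds 88% of Windward, so Keanu controls Windward.
Keanu holds 73% of Arbor, so Keanu controls Arbor.
Keanu and Windward and Arbor together hold 31% + 18% + 51% = 100% of Stratus, so Keanu controls Stratus.
Arbor holds 45% of Halcyon, so Keanu controls Halcyon.
Halcyon holds 91% of Lumen, so Keanu controls Lumen.
No other company's threshold is met.
Keanu controls 5 companies.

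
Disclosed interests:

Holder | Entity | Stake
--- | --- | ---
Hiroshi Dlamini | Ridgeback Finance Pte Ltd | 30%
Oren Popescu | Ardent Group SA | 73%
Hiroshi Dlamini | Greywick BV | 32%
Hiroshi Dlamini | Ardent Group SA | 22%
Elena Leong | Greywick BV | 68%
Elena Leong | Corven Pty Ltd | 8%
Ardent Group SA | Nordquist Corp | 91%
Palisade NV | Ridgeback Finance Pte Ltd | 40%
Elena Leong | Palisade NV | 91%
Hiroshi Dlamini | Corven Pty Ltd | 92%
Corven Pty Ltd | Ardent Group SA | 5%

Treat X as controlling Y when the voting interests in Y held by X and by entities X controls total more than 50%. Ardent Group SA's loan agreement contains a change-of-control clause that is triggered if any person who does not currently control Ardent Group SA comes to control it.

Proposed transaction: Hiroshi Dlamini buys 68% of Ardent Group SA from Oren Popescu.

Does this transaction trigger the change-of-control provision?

The purchase adds only to Hiroshi's holdings (Oren's stake shrinks), so Hiroshi is the only person who could newly come to control Ardent.
Hiroshi holds 92% of Corven, so Hiroshi controls Corven.
In Ardent, Hiroshi's side holds only 22% + 5% = 27%, not > 50%.
So before the transaction, Hiroshi does not control Ardent.
After the purchase, Hiroshi's direct stake in Ardent rises to 22% + 68% = 90%, and Oren's stake falls to 5%.
Hiroshi and Corven together hold 90% + 5% = 95% of Ardent, so Hiroshi controls Ardent.
Hiroshi did not control Ardent before and does after, so the clause is triggered.

Yes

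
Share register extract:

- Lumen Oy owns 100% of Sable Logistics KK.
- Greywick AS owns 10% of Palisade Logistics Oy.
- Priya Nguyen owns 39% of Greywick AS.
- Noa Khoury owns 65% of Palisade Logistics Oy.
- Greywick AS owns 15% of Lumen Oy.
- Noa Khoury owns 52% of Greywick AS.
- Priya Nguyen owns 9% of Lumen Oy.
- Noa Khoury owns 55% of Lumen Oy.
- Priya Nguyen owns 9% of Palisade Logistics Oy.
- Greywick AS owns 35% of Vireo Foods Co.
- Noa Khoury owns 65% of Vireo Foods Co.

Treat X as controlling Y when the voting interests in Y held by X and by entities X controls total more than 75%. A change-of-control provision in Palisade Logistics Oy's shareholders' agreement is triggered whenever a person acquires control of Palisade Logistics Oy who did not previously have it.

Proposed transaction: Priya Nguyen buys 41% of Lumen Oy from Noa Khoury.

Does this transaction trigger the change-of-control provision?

No

The purchase adds only to Priya's holdings (Noa's stake shrinks), so Priya is the only person who could newly come to control Palisade.
Priya's largest direct stake is 39% in Greywick, which does not meet the threshold, so Priya controls no company.
In Palisade, Priya's side holds only 9%, not > 75%.
So before the transaction, Priya does not control Palisade.
After the purchase, Priya's direct stake in Lumen rises to 9% + 41% = 50%, and Noa's stake falls to 14%.
Priya's side now holds 50% of Lumen, not > 75%, so Priya still does not control Lumen.
After the transaction, Priya's side holds 9% of Palisade, not > 75%, so Priya still does not control Palisade.
No new person acquires control, so the clause is not triggered.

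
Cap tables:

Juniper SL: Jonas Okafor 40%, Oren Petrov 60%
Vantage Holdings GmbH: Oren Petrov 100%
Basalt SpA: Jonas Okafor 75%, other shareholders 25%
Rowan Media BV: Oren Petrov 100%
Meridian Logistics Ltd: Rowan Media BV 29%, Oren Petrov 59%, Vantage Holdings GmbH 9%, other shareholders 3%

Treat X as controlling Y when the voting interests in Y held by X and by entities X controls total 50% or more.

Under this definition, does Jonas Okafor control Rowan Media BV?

No

Jonas holds 75% of Basalt, so Jonas controls Basalt.
Neither Jonas nor any entity Jonas controls holds any voting interest in Rowan.
So Jonas does not control Rowan.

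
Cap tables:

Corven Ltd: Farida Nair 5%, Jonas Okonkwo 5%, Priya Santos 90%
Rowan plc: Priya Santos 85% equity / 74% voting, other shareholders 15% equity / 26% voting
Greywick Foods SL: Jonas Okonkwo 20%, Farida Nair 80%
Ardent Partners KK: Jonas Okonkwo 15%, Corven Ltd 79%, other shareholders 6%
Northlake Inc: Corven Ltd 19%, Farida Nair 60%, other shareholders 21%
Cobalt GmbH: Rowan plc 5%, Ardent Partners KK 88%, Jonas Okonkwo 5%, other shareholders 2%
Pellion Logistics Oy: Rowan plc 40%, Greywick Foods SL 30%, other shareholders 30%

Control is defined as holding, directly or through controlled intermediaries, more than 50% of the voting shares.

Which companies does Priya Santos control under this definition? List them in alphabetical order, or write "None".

Priya holds 90% of Corven, so Priya controls Corven.
Priya holds 74% of Rowan, so Priya controls Rowan.
Corven holds 79% of Ardent, so Priya controls Ardent.
Rowan and Ardent together hold 5% + 88% = 93% of Cobalt, so Priya controls Cobalt.
No other company's threshold is met.

Ardent Partners KK, Cobalt GmbH, Corven Ltd, Rowan plc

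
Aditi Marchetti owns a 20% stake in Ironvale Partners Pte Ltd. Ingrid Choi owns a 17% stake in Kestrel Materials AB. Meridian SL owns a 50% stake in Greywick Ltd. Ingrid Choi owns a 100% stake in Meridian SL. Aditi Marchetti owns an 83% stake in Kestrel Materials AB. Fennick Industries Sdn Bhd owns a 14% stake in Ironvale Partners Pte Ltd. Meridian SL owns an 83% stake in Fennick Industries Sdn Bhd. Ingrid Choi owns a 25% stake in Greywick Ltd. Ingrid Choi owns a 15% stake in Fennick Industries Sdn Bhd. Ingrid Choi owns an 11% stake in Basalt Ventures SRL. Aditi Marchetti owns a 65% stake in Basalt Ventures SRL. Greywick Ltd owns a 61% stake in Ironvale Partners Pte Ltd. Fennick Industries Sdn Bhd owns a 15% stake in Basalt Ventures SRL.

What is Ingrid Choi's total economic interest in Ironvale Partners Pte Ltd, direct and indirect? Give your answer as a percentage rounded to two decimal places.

Ingrid reaches Ironvale along 4 paths.
Via Greywick: 25% × 61% = 15.25%.
Via Meridian → Greywick: 100% × 50% × 61% = 30.5%.
Via Fennick: 15% × 14% = 2.1%.
Via Meridian → Fennick: 100% × 83% × 14% = 11.62%.
Total: 15.25% + 30.5% + 2.1% + 11.62% = 59.47%.

59.47%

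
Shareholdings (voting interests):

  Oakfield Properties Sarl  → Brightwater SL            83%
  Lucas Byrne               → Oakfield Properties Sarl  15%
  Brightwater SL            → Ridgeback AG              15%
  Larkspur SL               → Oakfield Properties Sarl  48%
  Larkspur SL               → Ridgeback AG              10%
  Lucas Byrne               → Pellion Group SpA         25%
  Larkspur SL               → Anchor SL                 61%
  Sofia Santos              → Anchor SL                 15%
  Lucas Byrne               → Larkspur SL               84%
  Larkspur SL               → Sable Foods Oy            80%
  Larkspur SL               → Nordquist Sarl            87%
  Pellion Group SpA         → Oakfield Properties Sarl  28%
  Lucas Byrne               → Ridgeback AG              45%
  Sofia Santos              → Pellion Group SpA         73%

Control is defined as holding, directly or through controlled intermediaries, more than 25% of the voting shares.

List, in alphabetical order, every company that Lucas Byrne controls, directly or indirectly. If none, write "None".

Lucas holds 84% of Larkspur, so Lucas controls Larkspur.
Lucas and Larkspur together hold 15% + 48% = 63% of Oakfield, so Lucas controls Oakfield.
Oakfield holds 83% of Brightwater, so Lucas controls Brightwater.
Larkspur holds 87% of Nordquist, so Lucas controls Nordquist.
Larkspur holds 61% of Anchor, so Lucas controls Anchor.
Lucas and Larkspur and Brightwater together hold 45% + 10% + 15% = 70% of Ridgeback, so Lucas controls Ridgeback.
Larkspur holds 80% of Sable, so Lucas controls Sable.
No other company's threshold is met.

Anchor SL, Brightwater SL, Larkspur SL, Nordquist Sarl, Oakfield Properties Sarl, Ridgeback AG, Sable Foods Oy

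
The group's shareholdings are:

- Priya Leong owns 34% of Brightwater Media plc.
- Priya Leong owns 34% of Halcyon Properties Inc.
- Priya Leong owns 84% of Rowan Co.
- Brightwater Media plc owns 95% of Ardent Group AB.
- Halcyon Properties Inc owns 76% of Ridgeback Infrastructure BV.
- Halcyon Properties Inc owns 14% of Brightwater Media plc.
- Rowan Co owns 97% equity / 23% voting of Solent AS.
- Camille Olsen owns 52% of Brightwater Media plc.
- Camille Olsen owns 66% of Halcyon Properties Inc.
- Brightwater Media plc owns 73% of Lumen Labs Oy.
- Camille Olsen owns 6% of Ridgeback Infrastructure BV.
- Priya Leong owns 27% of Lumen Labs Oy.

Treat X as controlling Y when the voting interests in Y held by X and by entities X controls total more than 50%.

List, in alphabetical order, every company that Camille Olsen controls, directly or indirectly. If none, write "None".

Ardent Group AB, Brightwater Media plc, Halcyon Properties Inc, Lumen Labs Oy, Ridgeback Infrastructure BV

Camille holds 66% of Halcyon, so Camille controls Halcyon.
Halcyon and Camille together hold 14% + 52% = 66% of Brightwater, so Camille controls Brightwater.
Camille and Halcyon together hold 6% + 76% = 82% of Ridgeback, so Camille controls Ridgeback.
Brightwater holds 73% of Lumen, so Camille controls Lumen.
Brightwater holds 95% of Ardent, so Camille controls Ardent.
No other company's threshold is met.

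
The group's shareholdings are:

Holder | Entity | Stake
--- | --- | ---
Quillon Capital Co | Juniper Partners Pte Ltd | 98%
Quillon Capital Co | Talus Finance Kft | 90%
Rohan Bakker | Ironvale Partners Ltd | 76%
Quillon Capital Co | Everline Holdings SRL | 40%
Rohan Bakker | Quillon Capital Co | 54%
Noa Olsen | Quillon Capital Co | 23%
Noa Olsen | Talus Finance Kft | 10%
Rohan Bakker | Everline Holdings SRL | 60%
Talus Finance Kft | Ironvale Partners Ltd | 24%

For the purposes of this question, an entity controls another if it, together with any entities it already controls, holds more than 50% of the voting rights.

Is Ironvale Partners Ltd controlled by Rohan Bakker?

Rohan holds 54% of Quillon, so Rohan controls Quillon.
Quillon holds 90% of Talus, so Rohan controls Talus.
Rohan and Talus together hold 76% + 24% = 100% of Ironvale, so Rohan controls Ironvale.

Yes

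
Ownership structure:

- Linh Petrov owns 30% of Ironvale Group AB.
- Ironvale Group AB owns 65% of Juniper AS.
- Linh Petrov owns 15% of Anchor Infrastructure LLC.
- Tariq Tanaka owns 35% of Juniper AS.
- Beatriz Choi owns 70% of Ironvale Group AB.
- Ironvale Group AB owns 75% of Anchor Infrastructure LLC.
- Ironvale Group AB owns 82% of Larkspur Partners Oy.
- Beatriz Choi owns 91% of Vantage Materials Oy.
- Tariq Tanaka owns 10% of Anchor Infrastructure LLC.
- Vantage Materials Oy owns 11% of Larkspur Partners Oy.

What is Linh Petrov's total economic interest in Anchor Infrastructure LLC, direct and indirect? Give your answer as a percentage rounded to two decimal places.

37.50%

Linh reaches Anchor along 2 paths.
Via Ironvale: 30% × 75% = 22.5%.
Direct stake: 15% = 15%.
Total: 22.5% + 15% = 37.5%.
Rounded: 37.50%.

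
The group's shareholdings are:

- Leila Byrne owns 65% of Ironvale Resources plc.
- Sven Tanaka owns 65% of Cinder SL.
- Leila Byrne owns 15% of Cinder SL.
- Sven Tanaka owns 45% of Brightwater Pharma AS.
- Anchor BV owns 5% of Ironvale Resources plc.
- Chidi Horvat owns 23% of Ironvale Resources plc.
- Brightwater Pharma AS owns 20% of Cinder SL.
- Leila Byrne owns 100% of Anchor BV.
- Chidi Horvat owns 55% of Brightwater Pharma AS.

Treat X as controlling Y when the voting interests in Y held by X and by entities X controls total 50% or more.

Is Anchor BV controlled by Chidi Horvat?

No

Chidi holds 55% of Brightwater, so Chidi controls Brightwater.
Neither Chidi nor any entity Chidi controls holds any voting interest in Anchor.
So Chidi does not control Anchor.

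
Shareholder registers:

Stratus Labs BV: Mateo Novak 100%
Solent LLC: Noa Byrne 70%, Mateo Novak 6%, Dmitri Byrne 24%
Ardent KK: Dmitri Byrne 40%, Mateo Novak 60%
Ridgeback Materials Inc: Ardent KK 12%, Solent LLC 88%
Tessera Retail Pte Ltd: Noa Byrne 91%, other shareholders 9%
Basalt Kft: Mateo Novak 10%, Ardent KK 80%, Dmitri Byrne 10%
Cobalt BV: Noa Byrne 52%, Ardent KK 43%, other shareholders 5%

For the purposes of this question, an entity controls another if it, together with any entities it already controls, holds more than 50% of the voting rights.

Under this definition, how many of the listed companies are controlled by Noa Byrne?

4

Noa holds 70% of Solent, so Noa controls Solent.
Solent holds 88% of Ridgeback, so Noa controls Ridgeback.
Noa holds 91% of Tessera, so Noa controls Tessera.
Noa holds 52% of Cobalt, so Noa controls Cobalt.
No other company's threshold is met.
Noa controls 4 companies.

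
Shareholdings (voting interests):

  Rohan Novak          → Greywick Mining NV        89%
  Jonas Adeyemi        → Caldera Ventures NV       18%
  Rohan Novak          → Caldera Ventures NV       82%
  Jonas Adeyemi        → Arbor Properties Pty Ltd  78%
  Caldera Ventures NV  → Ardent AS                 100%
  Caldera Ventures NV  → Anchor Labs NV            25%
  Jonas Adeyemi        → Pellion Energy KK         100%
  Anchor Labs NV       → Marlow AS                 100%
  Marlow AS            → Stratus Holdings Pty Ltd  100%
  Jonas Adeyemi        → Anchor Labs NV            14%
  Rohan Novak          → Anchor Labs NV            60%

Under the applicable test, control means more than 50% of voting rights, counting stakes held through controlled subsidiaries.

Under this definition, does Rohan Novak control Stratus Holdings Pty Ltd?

Yes

Rohan holds 82% of Caldera, so Rohan controls Caldera.
Caldera and Rohan together hold 25% + 60% = 85% of Anchor, so Rohan controls Anchor.
Anchor holds 100% of Marlow, so Rohan controls Marlow.
Marlow holds 100% of Stratus, so Rohan controls Stratus.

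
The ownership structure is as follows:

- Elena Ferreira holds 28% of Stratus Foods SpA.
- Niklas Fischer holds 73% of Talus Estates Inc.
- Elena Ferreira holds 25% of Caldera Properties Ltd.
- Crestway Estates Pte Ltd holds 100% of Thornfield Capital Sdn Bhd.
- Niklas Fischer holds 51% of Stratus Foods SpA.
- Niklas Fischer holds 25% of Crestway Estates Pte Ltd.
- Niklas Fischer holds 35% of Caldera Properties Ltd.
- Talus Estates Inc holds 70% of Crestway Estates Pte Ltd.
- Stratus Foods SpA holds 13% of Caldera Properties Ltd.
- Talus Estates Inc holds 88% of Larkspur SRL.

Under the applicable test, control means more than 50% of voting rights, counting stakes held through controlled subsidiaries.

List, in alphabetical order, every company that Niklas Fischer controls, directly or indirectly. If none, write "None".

Crestway Estates Pte Ltd, Larkspur SRL, Stratus Foods SpA, Talus Estates Inc, Thornfield Capital Sdn Bhd

Niklas holds 51% of Stratus, so Niklas controls Stratus.
Niklas holds 73% of Talus, so Niklas controls Talus.
Talus holds 88% of Larkspur, so Niklas controls Larkspur.
Talus and Niklas together hold 70% + 25% = 95% of Crestway, so Niklas controls Crestway.
Crestway holds 100% of Thornfield, so Niklas controls Thornfield.
No other company's threshold is met.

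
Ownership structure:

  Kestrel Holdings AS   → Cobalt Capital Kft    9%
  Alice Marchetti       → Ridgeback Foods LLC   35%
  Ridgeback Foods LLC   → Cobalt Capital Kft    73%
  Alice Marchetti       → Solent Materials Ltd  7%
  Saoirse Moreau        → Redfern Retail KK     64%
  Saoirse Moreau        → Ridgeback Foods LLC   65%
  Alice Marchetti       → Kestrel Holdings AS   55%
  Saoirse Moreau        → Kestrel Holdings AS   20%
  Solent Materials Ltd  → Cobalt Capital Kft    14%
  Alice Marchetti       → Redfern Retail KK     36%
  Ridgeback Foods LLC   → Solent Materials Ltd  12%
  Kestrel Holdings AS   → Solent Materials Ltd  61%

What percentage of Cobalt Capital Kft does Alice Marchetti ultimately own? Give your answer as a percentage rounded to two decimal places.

Alice reaches Cobalt along 5 paths.
Via Kestrel → Solent: 55% × 61% × 14% = 4.697%.
Via Solent: 7% × 14% = 0.98%.
Via Ridgeback → Solent: 35% × 12% × 14% = 0.588%.
Via Ridgeback: 35% × 73% = 25.55%.
Via Kestrel: 55% × 9% = 4.95%.
Total: 4.697% + 0.98% + 0.588% + 25.55% + 4.95% = 36.765%.
Rounded: 36.77%.

36.77%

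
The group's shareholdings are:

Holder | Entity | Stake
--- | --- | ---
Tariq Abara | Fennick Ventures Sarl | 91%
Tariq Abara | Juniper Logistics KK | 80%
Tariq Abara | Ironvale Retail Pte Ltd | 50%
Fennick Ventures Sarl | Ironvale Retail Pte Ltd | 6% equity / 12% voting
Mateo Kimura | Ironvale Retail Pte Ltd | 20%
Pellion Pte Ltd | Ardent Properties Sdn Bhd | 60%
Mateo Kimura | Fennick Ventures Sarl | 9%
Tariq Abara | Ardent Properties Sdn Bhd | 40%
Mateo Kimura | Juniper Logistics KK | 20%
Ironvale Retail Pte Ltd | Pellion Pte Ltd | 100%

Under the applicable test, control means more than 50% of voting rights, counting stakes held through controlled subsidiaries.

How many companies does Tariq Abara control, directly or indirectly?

Tariq holds 91% of Fennick, so Tariq controls Fennick.
Tariq and Fennick together hold 50% + 12% = 62% of Ironvale, so Tariq controls Ironvale.
Tariq holds 80% of Juniper, so Tariq controls Juniper.
Ironvale holds 100% of Pellion, so Tariq controls Pellion.
Tariq and Pellion together hold 40% + 60% = 100% of Ardent, so Tariq controls Ardent.
Tariq controls 5 companies.

5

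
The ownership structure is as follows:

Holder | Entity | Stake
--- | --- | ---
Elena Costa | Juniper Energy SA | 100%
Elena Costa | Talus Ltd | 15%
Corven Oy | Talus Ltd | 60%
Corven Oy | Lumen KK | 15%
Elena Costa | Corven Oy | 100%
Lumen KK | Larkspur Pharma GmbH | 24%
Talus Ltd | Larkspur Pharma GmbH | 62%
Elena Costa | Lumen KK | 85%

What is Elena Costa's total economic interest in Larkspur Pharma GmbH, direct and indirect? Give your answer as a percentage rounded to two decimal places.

Elena reaches Larkspur along 4 paths.
Via Corven → Talus: 100% × 60% × 62% = 37.2%.
Via Talus: 15% × 62% = 9.3%.
Via Corven → Lumen: 100% × 15% × 24% = 3.6%.
Via Lumen: 85% × 24% = 20.4%.
Total: 37.2% + 9.3% + 3.6% + 20.4% = 70.5%.
Rounded: 70.50%.

70.50%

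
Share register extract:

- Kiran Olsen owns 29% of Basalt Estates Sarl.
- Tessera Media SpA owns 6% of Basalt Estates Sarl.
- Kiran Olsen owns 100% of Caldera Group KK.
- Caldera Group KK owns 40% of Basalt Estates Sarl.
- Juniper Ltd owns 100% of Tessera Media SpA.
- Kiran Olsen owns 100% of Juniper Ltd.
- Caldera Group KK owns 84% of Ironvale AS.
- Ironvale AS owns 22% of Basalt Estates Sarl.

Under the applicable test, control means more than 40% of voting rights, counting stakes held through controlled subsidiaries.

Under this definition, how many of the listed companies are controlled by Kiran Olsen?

5

Kiran holds 100% of Caldera, so Kiran controls Caldera.
Kiran holds 100% of Juniper, so Kiran controls Juniper.
Caldera holds 84% of Ironvale, so Kiran controls Ironvale.
Juniper holds 100% of Tessera, so Kiran controls Tessera.
Ironvale and Kiran and Caldera and Tessera together hold 22% + 29% + 40% + 6% = 97% of Basalt, so Kiran controls Basalt.
Kiran controls 5 companies.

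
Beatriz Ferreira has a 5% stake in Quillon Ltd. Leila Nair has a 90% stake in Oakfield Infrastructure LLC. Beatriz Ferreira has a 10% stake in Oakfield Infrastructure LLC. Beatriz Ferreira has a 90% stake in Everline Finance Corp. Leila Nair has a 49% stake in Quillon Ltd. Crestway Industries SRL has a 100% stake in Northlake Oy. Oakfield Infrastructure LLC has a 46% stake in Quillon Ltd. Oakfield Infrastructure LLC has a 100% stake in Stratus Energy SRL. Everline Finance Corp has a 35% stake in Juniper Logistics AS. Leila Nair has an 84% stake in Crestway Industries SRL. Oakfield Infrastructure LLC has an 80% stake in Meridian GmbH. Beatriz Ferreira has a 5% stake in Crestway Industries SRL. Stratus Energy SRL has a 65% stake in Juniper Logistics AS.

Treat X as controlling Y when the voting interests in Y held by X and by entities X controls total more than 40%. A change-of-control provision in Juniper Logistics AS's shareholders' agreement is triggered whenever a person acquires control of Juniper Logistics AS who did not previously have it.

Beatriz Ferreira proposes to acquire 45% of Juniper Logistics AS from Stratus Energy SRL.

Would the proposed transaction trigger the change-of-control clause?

The purchase adds only to Beatriz's holdings (Stratus's stake shrinks), so Beatriz is the only person who could newly come to control Juniper.
Beatriz holds 90% of Everline, so Beatriz controls Everline.
In Juniper, Beatriz's side holds only 35%, not > 40%.
So before the transaction, Beatriz does not control Juniper.
After the purchase, Beatriz holds 45% of Juniper directly, and Stratus's stake falls to 20%.
Everline and Beatriz together hold 35% + 45% = 80% of Juniper, so Beatriz controls Juniper.
Beatriz did not control Juniper before and does after, so the clause is triggered.

Yes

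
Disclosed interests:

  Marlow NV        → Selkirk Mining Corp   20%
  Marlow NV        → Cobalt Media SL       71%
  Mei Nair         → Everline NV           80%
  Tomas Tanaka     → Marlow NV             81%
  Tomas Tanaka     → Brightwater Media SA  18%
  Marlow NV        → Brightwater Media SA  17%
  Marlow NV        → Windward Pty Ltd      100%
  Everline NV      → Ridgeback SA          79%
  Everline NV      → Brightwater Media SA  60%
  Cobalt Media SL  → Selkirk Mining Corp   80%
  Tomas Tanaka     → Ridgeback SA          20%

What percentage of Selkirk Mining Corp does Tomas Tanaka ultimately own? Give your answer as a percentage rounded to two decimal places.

Tomas reaches Selkirk along 2 paths.
Via Marlow: 81% × 20% = 16.2%.
Via Marlow → Cobalt: 81% × 71% × 80% = 46.008%.
Total: 16.2% + 46.008% = 62.208%.
Rounded: 62.21%.

62.21%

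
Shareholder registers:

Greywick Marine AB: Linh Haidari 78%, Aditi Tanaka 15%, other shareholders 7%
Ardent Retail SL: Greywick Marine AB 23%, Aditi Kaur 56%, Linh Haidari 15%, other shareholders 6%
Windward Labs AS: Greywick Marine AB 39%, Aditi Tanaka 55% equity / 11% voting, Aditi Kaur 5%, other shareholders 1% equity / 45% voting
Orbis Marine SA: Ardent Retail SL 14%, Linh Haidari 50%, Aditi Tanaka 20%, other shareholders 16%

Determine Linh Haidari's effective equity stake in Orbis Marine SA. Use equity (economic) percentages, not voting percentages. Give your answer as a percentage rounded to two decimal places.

Linh reaches Orbis along 3 paths.
Via Greywick → Ardent: 78% × 23% × 14% = 2.5116%.
Via Ardent: 15% × 14% = 2.1%.
Direct stake: 50% = 50%.
Total: 2.5116% + 2.1% + 50% = 54.6116%.
Rounded: 54.61%.

54.61%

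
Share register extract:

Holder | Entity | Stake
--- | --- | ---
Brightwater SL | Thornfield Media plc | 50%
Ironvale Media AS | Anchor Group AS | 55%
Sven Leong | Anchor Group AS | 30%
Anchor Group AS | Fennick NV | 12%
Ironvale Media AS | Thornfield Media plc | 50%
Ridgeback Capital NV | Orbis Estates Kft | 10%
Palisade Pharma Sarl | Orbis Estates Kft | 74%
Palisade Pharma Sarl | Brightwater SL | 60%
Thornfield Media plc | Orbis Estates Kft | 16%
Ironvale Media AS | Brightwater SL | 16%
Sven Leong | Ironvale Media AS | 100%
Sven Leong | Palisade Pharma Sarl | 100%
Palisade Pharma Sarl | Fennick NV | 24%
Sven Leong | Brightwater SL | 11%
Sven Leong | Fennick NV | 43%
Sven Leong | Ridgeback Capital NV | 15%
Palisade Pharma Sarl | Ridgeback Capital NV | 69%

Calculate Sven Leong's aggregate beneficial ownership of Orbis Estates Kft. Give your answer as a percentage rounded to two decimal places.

Sven reaches Orbis along 7 paths.
Via Palisade: 100% × 74% = 74%.
Via Ridgeback: 15% × 10% = 1.5%.
Via Palisade → Ridgeback: 100% × 69% × 10% = 6.9%.
Via Ironvale → Brightwater → Thornfield: 100% × 16% × 50% × 16% = 1.28%.
Via Palisade → Brightwater → Thornfield: 100% × 60% × 50% × 16% = 4.8%.
Via Brightwater → Thornfield: 11% × 50% × 16% = 0.88%.
Via Ironvale → Thornfield: 100% × 50% × 16% = 8%.
Total: 74% + 1.5% + 6.9% + 1.28% + 4.8% + 0.88% + 8% = 97.36%.

97.36%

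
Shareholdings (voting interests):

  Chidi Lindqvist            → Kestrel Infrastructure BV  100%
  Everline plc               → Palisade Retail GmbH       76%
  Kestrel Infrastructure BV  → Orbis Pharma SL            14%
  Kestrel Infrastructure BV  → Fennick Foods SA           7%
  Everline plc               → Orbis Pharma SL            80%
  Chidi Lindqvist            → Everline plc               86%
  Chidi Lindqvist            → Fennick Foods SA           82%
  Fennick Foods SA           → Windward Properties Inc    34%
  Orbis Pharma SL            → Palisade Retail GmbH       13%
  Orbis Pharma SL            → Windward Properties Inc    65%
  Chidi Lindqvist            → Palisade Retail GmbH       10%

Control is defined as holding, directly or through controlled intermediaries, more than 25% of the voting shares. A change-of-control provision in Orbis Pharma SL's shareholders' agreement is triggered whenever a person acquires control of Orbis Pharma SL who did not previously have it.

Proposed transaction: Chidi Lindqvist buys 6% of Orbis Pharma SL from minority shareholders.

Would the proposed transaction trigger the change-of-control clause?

The purchase changes only Chidi's holdings, so Chidi is the only person who could newly come to control Orbis.
Chidi holds 100% of Kestrel, so Chidi controls Kestrel.
Chidi holds 86% of Everline, so Chidi controls Everline.
Everline and Kestrel together hold 80% + 14% = 94% of Orbis, so Chidi controls Orbis.
So Chidi already controls Orbis before the transaction.
After the purchase, Chidi holds 6% of Orbis directly.
Chidi controlled Orbis already, so this is not a new person acquiring control; every other person's position is unchanged or reduced.
No new person acquires control, so the clause is not triggered.

No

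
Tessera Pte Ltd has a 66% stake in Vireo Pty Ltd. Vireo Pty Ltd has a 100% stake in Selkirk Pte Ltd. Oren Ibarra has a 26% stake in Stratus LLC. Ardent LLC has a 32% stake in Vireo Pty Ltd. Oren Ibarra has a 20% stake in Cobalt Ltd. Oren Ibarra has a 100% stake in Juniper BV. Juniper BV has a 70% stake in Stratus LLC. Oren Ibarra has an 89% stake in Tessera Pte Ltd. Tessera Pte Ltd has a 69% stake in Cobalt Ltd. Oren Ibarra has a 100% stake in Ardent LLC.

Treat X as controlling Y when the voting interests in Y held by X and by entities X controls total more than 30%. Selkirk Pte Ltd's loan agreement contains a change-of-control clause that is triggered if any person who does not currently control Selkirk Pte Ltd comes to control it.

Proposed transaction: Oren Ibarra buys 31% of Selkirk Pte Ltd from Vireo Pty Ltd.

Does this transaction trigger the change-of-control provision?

No

The purchase adds only to Oren's holdings (Vireo's stake shrinks), so Oren is the only person who could newly come to control Selkirk.
Oren holds 100% of Ardent, so Oren controls Ardent.
Oren holds 89% of Tessera, so Oren controls Tessera.
Ardent and Tessera together hold 32% + 66% = 98% of Vireo, so Oren controls Vireo.
Vireo holds 100% of Selkirk, so Oren controls Selkirk.
So Oren already controls Selkirk before the transaction.
After the purchase, Oren holds 31% of Selkirk directly, and Vireo's stake falls to 69%.
Oren controlled Selkirk already, so this is not a new person acquiring control; every other person's position is unchanged or reduced.
No new person acquires control, so the clause is not triggered.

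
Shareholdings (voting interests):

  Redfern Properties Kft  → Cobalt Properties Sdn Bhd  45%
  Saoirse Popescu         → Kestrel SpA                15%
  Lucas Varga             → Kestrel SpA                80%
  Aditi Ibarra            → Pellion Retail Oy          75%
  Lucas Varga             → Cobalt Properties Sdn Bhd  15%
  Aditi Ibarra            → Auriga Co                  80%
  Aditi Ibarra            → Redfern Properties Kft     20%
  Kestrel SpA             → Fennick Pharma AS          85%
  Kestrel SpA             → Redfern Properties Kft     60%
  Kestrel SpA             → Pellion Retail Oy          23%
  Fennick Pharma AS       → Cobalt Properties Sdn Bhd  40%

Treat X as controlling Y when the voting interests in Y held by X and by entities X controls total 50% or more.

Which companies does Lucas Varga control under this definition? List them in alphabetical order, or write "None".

Cobalt Properties Sdn Bhd, Fennick Pharma AS, Kestrel SpA, Redfern Properties Kft

Lucas holds 80% of Kestrel, so Lucas controls Kestrel.
Kestrel holds 85% of Fennick, so Lucas controls Fennick.
Kestrel holds 60% of Redfern, so Lucas controls Redfern.
Lucas and Fennick and Redfern together hold 15% + 40% + 45% = 100% of Cobalt, so Lucas controls Cobalt.
No other company's threshold is met.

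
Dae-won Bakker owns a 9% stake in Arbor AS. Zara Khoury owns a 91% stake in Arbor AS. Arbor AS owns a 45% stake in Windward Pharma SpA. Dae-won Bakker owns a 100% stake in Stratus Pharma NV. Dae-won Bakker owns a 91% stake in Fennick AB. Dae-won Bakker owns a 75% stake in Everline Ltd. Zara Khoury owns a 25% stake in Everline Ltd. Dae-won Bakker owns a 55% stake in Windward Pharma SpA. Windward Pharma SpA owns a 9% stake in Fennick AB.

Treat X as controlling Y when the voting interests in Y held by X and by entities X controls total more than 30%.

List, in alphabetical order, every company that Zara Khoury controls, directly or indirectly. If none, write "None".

Zara holds 91% of Arbor, so Zara controls Arbor.
Arbor holds 45% of Windward, so Zara controls Windward.
No other company's threshold is met.

Arbor AS, Windward Pharma SpA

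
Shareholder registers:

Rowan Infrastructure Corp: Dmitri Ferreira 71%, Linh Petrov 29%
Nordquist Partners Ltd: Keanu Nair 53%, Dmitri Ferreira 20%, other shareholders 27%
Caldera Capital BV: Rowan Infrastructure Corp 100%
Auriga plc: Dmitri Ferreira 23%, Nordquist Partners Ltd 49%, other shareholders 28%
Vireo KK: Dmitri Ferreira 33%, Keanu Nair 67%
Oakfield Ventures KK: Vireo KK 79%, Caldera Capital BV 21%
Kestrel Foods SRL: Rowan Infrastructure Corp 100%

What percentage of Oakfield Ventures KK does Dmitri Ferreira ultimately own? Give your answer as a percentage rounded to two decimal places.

Dmitri reaches Oakfield along 2 paths.
Via Vireo: 33% × 79% = 26.07%.
Via Rowan → Caldera: 71% × 100% × 21% = 14.91%.
Total: 26.07% + 14.91% = 40.98%.

40.98%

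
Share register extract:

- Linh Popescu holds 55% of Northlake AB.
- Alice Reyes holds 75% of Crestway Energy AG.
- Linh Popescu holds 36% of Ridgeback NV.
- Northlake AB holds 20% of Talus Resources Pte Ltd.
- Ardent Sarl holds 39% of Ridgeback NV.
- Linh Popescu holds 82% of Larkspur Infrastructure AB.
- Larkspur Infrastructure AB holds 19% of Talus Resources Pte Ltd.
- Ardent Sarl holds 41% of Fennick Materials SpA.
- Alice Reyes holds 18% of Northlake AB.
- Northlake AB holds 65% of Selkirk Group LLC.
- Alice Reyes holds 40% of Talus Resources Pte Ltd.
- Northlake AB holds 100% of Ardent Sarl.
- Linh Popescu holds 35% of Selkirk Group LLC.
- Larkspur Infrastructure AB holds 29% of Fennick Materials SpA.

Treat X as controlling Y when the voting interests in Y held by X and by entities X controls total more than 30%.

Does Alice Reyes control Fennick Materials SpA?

Alice holds 40% of Talus, so Alice controls Talus.
Alice holds 75% of Crestway, so Alice controls Crestway.
Neither Alice nor any entity Alice controls holds any voting interest in Fennick.
So Alice does not control Fennick.

No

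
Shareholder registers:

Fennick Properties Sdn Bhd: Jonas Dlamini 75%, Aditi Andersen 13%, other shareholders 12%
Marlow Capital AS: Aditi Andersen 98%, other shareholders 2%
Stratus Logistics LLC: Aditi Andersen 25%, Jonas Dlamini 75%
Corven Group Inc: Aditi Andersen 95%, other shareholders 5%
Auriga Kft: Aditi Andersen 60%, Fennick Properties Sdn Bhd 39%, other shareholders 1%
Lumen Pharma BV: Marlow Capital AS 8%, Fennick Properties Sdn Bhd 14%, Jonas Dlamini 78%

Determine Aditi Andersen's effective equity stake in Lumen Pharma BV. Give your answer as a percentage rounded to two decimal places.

Aditi reaches Lumen along 2 paths.
Via Marlow: 98% × 8% = 7.84%.
Via Fennick: 13% × 14% = 1.82%.
Total: 7.84% + 1.82% = 9.66%.

9.66%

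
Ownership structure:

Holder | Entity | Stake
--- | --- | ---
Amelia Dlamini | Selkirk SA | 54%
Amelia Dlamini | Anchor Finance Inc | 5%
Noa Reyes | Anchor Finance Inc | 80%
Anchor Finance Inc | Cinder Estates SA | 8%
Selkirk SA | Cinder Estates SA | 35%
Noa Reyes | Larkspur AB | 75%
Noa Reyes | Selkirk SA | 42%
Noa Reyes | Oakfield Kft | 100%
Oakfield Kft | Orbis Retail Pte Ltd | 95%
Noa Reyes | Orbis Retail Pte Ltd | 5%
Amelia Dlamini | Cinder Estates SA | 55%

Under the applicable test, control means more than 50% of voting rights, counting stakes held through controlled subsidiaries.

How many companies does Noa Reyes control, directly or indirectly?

Noa holds 100% of Oakfield, so Noa controls Oakfield.
Noa holds 80% of Anchor, so Noa controls Anchor.
Noa holds 75% of Larkspur, so Noa controls Larkspur.
Oakfield and Noa together hold 95% + 5% = 100% of Orbis, so Noa controls Orbis.
No other company's threshold is met.
Noa controls 4 companies.

4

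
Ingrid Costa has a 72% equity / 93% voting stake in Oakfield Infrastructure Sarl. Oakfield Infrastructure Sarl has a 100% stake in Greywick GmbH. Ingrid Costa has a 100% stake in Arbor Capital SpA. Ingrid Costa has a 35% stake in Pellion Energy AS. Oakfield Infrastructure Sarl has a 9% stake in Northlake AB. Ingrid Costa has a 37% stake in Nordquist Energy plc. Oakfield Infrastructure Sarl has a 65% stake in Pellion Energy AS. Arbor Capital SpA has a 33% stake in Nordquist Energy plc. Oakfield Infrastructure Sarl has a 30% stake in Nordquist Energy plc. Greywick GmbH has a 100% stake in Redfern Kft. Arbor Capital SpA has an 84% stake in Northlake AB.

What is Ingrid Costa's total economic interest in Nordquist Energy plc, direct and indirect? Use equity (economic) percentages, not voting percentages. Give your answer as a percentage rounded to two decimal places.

91.60%

Ingrid reaches Nordquist along 3 paths.
Via Oakfield: 72% × 30% = 21.6%.
Via Arbor: 100% × 33% = 33%.
Direct stake: 37% = 37%.
Total: 21.6% + 33% + 37% = 91.6%.
Rounded: 91.60%.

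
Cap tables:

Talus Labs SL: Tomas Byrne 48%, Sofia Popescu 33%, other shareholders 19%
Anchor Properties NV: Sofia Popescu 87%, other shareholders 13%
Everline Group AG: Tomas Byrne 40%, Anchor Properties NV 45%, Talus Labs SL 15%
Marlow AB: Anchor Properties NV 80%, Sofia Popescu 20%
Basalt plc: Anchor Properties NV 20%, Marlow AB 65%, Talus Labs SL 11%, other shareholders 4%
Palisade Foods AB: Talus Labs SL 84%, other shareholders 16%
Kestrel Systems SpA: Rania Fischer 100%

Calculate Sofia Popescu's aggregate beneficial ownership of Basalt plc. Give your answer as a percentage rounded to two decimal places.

79.27%

Sofia reaches Basalt along 4 paths.
Via Anchor: 87% × 20% = 17.4%.
Via Anchor → Marlow: 87% × 80% × 65% = 45.24%.
Via Marlow: 20% × 65% = 13%.
Via Talus: 33% × 11% = 3.63%.
Total: 17.4% + 45.24% + 13% + 3.63% = 79.27%.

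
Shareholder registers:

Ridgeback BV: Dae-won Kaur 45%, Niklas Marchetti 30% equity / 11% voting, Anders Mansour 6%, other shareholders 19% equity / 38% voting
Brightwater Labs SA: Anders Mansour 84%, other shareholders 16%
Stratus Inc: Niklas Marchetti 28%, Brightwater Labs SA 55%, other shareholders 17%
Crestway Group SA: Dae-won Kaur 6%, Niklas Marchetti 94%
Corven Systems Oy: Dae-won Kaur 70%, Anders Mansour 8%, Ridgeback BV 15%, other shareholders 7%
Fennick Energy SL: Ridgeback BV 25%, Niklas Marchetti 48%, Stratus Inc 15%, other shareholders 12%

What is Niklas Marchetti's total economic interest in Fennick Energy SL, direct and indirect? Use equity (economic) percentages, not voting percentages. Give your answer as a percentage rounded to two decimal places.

59.70%

Niklas reaches Fennick along 3 paths.
Via Ridgeback: 30% × 25% = 7.5%.
Direct stake: 48% = 48%.
Via Stratus: 28% × 15% = 4.2%.
Total: 7.5% + 48% + 4.2% = 59.7%.
Rounded: 59.70%.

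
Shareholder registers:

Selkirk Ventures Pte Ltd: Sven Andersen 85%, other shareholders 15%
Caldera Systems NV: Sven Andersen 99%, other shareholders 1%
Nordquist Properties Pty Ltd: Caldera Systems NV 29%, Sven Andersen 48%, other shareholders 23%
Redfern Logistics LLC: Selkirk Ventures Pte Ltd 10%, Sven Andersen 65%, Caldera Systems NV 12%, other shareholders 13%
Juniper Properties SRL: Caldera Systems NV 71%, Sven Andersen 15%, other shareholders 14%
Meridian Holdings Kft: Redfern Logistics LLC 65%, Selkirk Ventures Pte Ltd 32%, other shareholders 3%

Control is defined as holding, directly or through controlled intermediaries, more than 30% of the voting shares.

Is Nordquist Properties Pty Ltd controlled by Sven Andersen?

Yes

Sven holds 99% of Caldera, so Sven controls Caldera.
Caldera and Sven together hold 29% + 48% = 77% of Nordquist, so Sven controls Nordquist.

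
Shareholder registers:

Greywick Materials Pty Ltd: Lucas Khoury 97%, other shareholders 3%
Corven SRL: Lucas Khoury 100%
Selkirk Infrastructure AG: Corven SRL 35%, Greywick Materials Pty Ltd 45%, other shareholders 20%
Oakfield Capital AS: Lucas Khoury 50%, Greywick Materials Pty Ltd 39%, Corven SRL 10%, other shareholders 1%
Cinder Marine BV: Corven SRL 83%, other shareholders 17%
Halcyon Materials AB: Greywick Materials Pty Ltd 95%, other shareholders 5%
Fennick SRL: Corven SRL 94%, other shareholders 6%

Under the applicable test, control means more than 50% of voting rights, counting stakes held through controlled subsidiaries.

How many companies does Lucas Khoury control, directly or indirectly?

Lucas holds 97% of Greywick, so Lucas controls Greywick.
Lucas holds 100% of Corven, so Lucas controls Corven.
Corven and Greywick together hold 35% + 45% = 80% of Selkirk, so Lucas controls Selkirk.
Lucas and Greywick and Corven together hold 50% + 39% + 10% = 99% of Oakfield, so Lucas controls Oakfield.
Corven holds 83% of Cinder, so Lucas controls Cinder.
Greywick holds 95% of Halcyon, so Lucas controls Halcyon.
Corven holds 94% of Fennick, so Lucas controls Fennick.
Lucas controls 7 companies.

7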